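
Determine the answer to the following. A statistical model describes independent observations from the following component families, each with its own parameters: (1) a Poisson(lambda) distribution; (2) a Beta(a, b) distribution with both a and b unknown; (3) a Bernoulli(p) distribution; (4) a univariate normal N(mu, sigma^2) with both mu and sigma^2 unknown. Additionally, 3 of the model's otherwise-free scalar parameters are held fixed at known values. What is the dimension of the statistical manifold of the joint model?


The dimension of a statistical manifold equals the number of free
(independent) real parameters of the model. For a product of independent
blocks the parameter counts add.
- Poisson (lambda): 1.
- Beta (a, b): 2.
- Bernoulli (p): 1.
- normal (mu, sigma^2): 2.
Total = 1 + 2 + 1 + 2 = 6.
3 parameter(s) fixed at known values: 6 - 3 = 3.
Dimension = 3

3


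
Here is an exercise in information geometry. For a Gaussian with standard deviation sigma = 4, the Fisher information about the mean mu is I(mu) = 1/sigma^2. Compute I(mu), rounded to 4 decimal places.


The Fisher information for the mean of a normal distribution is I(mu) = 1/sigma^2.
sigma = 4, so sigma^2 = 16.
I(mu) = 1/16 = 0.0625

0.0625


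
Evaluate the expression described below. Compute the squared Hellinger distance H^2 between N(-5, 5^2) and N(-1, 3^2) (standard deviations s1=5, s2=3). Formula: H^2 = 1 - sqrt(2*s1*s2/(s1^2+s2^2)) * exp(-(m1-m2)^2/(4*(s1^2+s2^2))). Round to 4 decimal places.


Squared Hellinger distance for Gaussians:
H^2 = 1 - sqrt(2*s1*s2/(s1^2+s2^2)) * exp(-(m1-m2)^2/(4*(s1^2+s2^2))).
s1^2 = 25, s2^2 = 9, s1^2+s2^2 = 34.
sqrt(2*5*3/(34)) = 0.939336.
(m1-m2)^2 = (-4)^2 = 16.
exp(-16/(4*34)) = exp(-0.117647) = 0.88901.
H^2 = 1 - 0.939336*0.88901 = 0.1649

0.1649


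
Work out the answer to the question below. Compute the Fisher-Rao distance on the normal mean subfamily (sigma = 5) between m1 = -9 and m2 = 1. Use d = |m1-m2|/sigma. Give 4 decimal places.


On the fixed-variance normal subfamily, geodesic distance = |m1-m2|/sigma.
|-9 - 1| = 10.
sigma = 5.
d = 10/5 = 2.0000

2.0000


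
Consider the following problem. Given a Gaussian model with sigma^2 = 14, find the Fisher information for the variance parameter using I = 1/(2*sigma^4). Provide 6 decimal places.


Fisher information for variance: I(sigma^2) = 1/(2*sigma^4).
sigma^2 = 14, so sigma^4 = 196.
I = 1/(2*196) = 1/392 = 0.002551

0.002551


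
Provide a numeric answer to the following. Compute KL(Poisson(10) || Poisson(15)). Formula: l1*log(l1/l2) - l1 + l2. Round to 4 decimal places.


KL divergence for Poisson:
KL = l1*log(l1/l2) - l1 + l2.
l1 = 10, l2 = 15.
log(10/15) = -0.405465.
l1*log(l1/l2) = 10 * -0.405465 = -4.054651.
KL = -4.054651 - 10 + 15 = 0.9453

0.9453


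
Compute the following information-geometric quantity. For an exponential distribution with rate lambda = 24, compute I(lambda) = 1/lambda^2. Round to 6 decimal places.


Fisher information for exponential: I(lambda) = 1/lambda^2.
lambda = 24, lambda^2 = 576.
I = 1/576 = 0.001736

0.001736


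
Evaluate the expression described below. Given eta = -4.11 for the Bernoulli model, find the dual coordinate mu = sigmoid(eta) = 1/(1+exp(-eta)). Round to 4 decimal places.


Dual coordinate (expectation parameter) for Bernoulli:
mu = 1/(1+exp(-eta)).
eta = -4.11.
exp(-eta) = exp(4.11) = 60.946718.
mu = 1/(1+60.946718) = 0.0161

0.0161


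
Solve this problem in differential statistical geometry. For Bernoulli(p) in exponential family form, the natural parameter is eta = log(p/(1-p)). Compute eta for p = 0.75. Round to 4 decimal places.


Natural parameter for Bernoulli: eta = log(p/(1-p)).
p = 0.75, 1-p = 0.25.
p/(1-p) = 3.0.
eta = log(3.0) = 1.0986

1.0986


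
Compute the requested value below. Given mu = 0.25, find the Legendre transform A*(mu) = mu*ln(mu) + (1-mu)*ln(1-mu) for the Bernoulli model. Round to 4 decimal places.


Legendre transform for Bernoulli:
A*(mu) = mu*log(mu) + (1-mu)*log(1-mu).
mu = 0.25, 1-mu = 0.75.
mu*log(mu) = 0.25*log(0.25) = -0.346574.
(1-mu)*log(1-mu) = 0.75*log(0.75) = -0.215762.
A* = -0.346574 + -0.215762 = -0.5623

-0.5623


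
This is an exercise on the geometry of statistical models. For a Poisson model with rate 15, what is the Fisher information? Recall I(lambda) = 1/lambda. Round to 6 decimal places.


Fisher information for Poisson: I(lambda) = 1/lambda.
lambda = 15.
I(lambda) = 1/15 = 0.066667

0.066667


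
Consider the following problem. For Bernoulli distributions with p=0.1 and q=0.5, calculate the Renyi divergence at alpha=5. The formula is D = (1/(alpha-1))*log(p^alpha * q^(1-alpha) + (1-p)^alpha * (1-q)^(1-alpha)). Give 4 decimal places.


Renyi divergence of order alpha between Bernoulli distributions:
D = (1/(alpha-1))*log(p^alpha * q^(1-alpha) + (1-p)^alpha * (1-q)^(1-alpha)).
alpha = 5, p = 0.1, q = 0.5.
p^alpha * q^(1-alpha) = 0.1^5 * 0.5^-4 = 0.00016.
(1-p)^alpha * (1-q)^(1-alpha) = 0.9^5 * 0.5^-4 = 9.44784.
sum = 0.00016 + 9.44784 = 9.448.
D = (1/4)*log(9.448) = 0.5615

0.5615


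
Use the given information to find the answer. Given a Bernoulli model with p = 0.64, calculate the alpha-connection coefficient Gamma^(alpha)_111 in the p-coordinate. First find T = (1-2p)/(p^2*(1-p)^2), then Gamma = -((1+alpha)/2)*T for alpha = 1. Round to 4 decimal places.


Skewness (Amari-Chentsov) tensor: T = (1-2p)/(p^2*(1-p)^2).
p = 0.64, 1-2p = -0.28, p^2 = 0.4096, (1-p)^2 = 0.1296.
T = -0.28/(0.4096 * 0.1296) = -5.274643.
In the p-coordinate, Gamma^(alpha) = Gamma^(0) - (alpha/2)*T with Gamma^(0) = (1/2)*g'(p) = -T/2,
so Gamma^(alpha) = -((1+alpha)/2)*T.
alpha = 1, -(1+alpha)/2 = -1.0.
Gamma = -1.0 * -5.274643 = 5.2746

5.2746


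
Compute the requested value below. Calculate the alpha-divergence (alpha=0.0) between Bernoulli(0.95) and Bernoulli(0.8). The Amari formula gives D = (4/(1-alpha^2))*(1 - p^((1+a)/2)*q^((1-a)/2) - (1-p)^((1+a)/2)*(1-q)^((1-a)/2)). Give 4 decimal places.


Amari alpha-divergence:
D = (4/(1-alpha^2))*(1 - p^((1+a)/2)*q^((1-a)/2) - (1-p)^((1+a)/2)*(1-q)^((1-a)/2)).
alpha = 0.0, p = 0.95, q = 0.8.
e1 = (1+alpha)/2 = 0.5, e2 = (1-alpha)/2 = 0.5.
t1 = p^e1 * q^e2 = 0.95^0.5 * 0.8^0.5 = 0.87178.
t2 = (1-p)^e1 * (1-q)^e2 = 0.05^0.5 * 0.2^0.5 = 0.1.
4/(1-alpha^2) = 4.0.
D = 4.0*(1 - 0.87178 - 0.1) = 0.1129

0.1129


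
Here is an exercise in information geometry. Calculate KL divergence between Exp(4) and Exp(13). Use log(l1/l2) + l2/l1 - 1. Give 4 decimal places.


KL divergence for exponential family:
KL = log(l1/l2) + l2/l1 - 1.
log(4/13) = -1.178655.
13/4 = 3.25.
KL = -1.178655 + 3.25 - 1 = 1.0713

1.0713


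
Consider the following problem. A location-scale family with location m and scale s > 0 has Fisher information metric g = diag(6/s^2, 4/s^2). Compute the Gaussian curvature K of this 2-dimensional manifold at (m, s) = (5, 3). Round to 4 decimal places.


The metric has the form g = (A dm^2 + B ds^2)/s^2 with A = 6, B = 4.
Substitute u = sqrt(A/B)*m: g = B*(du^2 + ds^2)/s^2, i.e. B times the
Poincare upper half-plane metric, which has constant Gaussian curvature -1.
Scaling a 2D metric by a constant c divides the Gaussian curvature by c,
so K = -1/B = -1/(4) = -0.2500 everywhere (the point (m, s) = (5, 3) is irrelevant:
the curvature is constant).
The requested Gaussian curvature is K = -0.2500.

-0.2500


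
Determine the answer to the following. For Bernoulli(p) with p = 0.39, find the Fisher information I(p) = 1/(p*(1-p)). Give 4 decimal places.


For Bernoulli(p), Fisher information is I(p) = 1/(p*(1-p)).
p = 0.39, 1-p = 0.61.
p*(1-p) = 0.2379.
I(p) = 1/0.2379 = 4.2034

4.2034


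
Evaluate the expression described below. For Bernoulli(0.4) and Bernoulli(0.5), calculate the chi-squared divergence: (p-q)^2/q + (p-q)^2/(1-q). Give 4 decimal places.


Chi-squared divergence between Bernoulli distributions:
chi^2 = (p-q)^2/q + (p-q)^2/(1-q).
p = 0.4, q = 0.5, p-q = -0.1.
(p-q)^2 = 0.01.
term1 = 0.01/0.5 = 0.02.
term2 = 0.01/0.5 = 0.02.
chi^2 = 0.02 + 0.02 = 0.0400

0.0400


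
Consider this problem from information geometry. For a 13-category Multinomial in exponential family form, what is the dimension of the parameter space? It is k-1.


Exponential family dimension calculation:
For Multinomial with k=13 categories, dim = k-1 = 12.

12


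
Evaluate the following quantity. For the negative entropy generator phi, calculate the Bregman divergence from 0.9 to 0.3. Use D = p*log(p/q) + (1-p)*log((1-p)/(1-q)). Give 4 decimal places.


Bregman divergence with negative entropy generator:
D = p*log(p/q) + (1-p)*log((1-p)/(1-q)).
p = 0.9, q = 0.3.
p*log(p/q) = 0.9*log(0.9/0.3) = 0.988751.
(1-p)*log((1-p)/(1-q)) = 0.1*log(0.1/0.7) = -0.194591.
D = 0.988751 + -0.194591 = 0.7942

0.7942


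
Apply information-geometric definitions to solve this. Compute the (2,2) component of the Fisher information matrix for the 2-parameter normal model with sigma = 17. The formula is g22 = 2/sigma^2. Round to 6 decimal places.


For the 2-parameter normal family, the Fisher metric has:
  g11 = 1/sigma^2, g22 = 2/sigma^2.
sigma = 17, sigma^2 = 289.
g22 = 0.006920

0.006920


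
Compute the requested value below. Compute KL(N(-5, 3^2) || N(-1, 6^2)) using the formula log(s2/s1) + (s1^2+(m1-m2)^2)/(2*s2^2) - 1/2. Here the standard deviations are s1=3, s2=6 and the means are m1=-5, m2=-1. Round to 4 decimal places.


KL divergence between normal distributions:
KL = log(s2/s1) + (s1^2 + (m1-m2)^2)/(2*s2^2) - 1/2.
log(6/3) = 0.693147.
(3^2 + (-5--1)^2)/(2*6^2) = (9 + 16)/72 = 0.347222.
KL = 0.693147 + 0.347222 - 0.5 = 0.5404

0.5404


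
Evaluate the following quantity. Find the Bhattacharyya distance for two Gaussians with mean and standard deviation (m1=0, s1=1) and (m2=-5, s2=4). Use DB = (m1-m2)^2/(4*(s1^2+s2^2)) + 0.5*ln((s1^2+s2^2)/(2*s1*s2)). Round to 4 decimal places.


Bhattacharyya distance between two Gaussians:
DB = (m1-m2)^2/(4*(s1^2+s2^2)) + (1/2)*ln((s1^2+s2^2)/(2*s1*s2)).
(m1-m2)^2 = (5)^2 = 25.
s1^2+s2^2 = 1 + 16 = 17.
term1 = 25/68 = 0.367647.
term2 = 0.5*ln(17/8.0) = 0.376886.
DB = 0.367647 + 0.376886 = 0.7445

0.7445


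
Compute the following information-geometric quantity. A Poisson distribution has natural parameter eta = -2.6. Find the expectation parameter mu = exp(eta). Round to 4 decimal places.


Expectation parameter for Poisson exponential family:
mu = exp(eta).
eta = -2.6.
mu = exp(-2.6) = 0.0743

0.0743


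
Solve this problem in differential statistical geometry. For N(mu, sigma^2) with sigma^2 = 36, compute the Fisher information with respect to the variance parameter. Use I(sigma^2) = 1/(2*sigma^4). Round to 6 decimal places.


Fisher information for variance: I(sigma^2) = 1/(2*sigma^4).
sigma^2 = 36, so sigma^4 = 1296.
I = 1/(2*1296) = 1/2592 = 0.000386

0.000386


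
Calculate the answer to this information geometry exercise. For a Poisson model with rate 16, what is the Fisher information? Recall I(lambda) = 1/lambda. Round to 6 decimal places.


Fisher information for Poisson: I(lambda) = 1/lambda.
lambda = 16.
I(lambda) = 1/16 = 0.062500

0.062500


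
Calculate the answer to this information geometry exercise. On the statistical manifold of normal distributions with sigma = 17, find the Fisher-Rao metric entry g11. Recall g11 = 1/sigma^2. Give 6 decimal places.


For the 2-parameter normal family, the Fisher metric has:
  g11 = 1/sigma^2, g22 = 2/sigma^2.
sigma = 17, sigma^2 = 289.
g11 = 0.003460

0.003460


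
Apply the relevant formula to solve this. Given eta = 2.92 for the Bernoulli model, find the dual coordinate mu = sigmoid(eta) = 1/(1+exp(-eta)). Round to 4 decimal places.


Dual coordinate (expectation parameter) for Bernoulli:
mu = 1/(1+exp(-eta)).
eta = 2.92.
exp(-eta) = exp(-2.92) = 0.053934.
mu = 1/(1+0.053934) = 0.9488

0.9488


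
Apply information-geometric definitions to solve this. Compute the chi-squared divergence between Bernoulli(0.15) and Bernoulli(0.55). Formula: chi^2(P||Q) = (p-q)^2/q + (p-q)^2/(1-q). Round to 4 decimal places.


Chi-squared divergence between Bernoulli distributions:
chi^2 = (p-q)^2/q + (p-q)^2/(1-q).
p = 0.15, q = 0.55, p-q = -0.4.
(p-q)^2 = 0.16.
term1 = 0.16/0.55 = 0.290909.
term2 = 0.16/0.45 = 0.355556.
chi^2 = 0.290909 + 0.355556 = 0.6465

0.6465


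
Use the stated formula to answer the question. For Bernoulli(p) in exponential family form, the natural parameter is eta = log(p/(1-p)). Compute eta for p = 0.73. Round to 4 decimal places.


Natural parameter for Bernoulli: eta = log(p/(1-p)).
p = 0.73, 1-p = 0.27.
p/(1-p) = 2.703704.
eta = log(2.703704) = 0.9946

0.9946


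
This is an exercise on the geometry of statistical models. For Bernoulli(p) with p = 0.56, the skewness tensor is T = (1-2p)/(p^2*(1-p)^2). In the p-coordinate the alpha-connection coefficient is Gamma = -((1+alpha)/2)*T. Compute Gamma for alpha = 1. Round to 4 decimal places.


Skewness (Amari-Chentsov) tensor: T = (1-2p)/(p^2*(1-p)^2).
p = 0.56, 1-2p = -0.12, p^2 = 0.3136, (1-p)^2 = 0.1936.
T = -0.12/(0.3136 * 0.1936) = -1.976514.
In the p-coordinate, Gamma^(alpha) = Gamma^(0) - (alpha/2)*T with Gamma^(0) = (1/2)*g'(p) = -T/2,
so Gamma^(alpha) = -((1+alpha)/2)*T.
alpha = 1, -(1+alpha)/2 = -1.0.
Gamma = -1.0 * -1.976514 = 1.9765

1.9765


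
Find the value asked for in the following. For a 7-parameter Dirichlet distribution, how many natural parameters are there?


Exponential family dimension calculation:
Dirichlet with 7 components has 7 natural parameters.

7


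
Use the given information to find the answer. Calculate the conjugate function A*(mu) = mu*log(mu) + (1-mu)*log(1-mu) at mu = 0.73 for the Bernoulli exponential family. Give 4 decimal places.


Legendre transform for Bernoulli:
A*(mu) = mu*log(mu) + (1-mu)*log(1-mu).
mu = 0.73, 1-mu = 0.27.
mu*log(mu) = 0.73*log(0.73) = -0.229739.
(1-mu)*log(1-mu) = 0.27*log(0.27) = -0.35352.
A* = -0.229739 + -0.35352 = -0.5833

-0.5833


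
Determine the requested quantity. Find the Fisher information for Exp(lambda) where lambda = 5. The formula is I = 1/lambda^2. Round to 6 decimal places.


Fisher information for exponential: I(lambda) = 1/lambda^2.
lambda = 5, lambda^2 = 25.
I = 1/25 = 0.040000

0.040000


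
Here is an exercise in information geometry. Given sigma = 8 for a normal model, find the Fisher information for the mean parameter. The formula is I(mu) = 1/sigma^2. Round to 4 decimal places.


The Fisher information for the mean of a normal distribution is I(mu) = 1/sigma^2.
sigma = 8, so sigma^2 = 64.
I(mu) = 1/64 = 0.0156

0.0156


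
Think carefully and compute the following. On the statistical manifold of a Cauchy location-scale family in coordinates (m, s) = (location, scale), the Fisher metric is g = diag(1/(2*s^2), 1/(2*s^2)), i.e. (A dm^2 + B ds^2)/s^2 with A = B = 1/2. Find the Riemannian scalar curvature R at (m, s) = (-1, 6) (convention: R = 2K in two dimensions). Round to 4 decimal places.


The metric has the form g = (A dm^2 + B ds^2)/s^2 with A = 1/2, B = 1/2.
Substitute u = sqrt(A/B)*m: g = B*(du^2 + ds^2)/s^2, i.e. B times the
Poincare upper half-plane metric, which has constant Gaussian curvature -1.
Scaling a 2D metric by a constant c divides the Gaussian curvature by c,
so K = -1/B = -1/(1/2) = -2.0000 everywhere (the point (m, s) = (-1, 6) is irrelevant:
the curvature is constant).
Scalar curvature in dimension 2: R = 2K = -2/(1/2) = -4.0000.

-4.0000


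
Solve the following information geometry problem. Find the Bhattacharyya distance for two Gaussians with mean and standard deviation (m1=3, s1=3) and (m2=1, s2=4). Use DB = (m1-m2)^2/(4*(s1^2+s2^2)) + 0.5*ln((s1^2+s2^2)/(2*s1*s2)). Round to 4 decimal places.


Bhattacharyya distance between two Gaussians:
DB = (m1-m2)^2/(4*(s1^2+s2^2)) + (1/2)*ln((s1^2+s2^2)/(2*s1*s2)).
(m1-m2)^2 = (2)^2 = 4.
s1^2+s2^2 = 9 + 16 = 25.
term1 = 4/100 = 0.04.
term2 = 0.5*ln(25/24.0) = 0.020411.
DB = 0.04 + 0.020411 = 0.0604

0.0604


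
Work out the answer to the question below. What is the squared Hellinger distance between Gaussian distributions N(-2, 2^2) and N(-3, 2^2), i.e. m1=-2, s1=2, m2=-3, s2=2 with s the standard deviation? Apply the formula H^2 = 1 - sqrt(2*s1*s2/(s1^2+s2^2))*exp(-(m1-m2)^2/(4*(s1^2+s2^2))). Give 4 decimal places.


Squared Hellinger distance for Gaussians:
H^2 = 1 - sqrt(2*s1*s2/(s1^2+s2^2)) * exp(-(m1-m2)^2/(4*(s1^2+s2^2))).
s1^2 = 4, s2^2 = 4, s1^2+s2^2 = 8.
sqrt(2*2*2/(8)) = 1.0.
(m1-m2)^2 = (1)^2 = 1.
exp(-1/(4*8)) = exp(-0.03125) = 0.969233.
H^2 = 1 - 1.0*0.969233 = 0.0308

0.0308


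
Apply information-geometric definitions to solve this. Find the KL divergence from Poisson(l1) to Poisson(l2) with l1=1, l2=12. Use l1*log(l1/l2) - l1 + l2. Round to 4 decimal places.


KL divergence for Poisson:
KL = l1*log(l1/l2) - l1 + l2.
l1 = 1, l2 = 12.
log(1/12) = -2.484907.
l1*log(l1/l2) = 1 * -2.484907 = -2.484907.
KL = -2.484907 - 1 + 12 = 8.5151

8.5151


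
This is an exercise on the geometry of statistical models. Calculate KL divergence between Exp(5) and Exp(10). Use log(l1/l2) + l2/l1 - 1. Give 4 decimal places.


KL divergence for exponential family:
KL = log(l1/l2) + l2/l1 - 1.
log(5/10) = -0.693147.
10/5 = 2.0.
KL = -0.693147 + 2.0 - 1 = 0.3069

0.3069


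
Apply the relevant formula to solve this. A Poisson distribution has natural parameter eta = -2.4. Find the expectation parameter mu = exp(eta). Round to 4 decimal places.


Expectation parameter for Poisson exponential family:
mu = exp(eta).
eta = -2.4.
mu = exp(-2.4) = 0.0907

0.0907


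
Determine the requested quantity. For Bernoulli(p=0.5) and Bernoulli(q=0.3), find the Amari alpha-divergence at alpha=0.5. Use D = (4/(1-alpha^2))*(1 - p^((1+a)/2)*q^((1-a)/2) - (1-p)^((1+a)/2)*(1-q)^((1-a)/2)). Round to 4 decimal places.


Amari alpha-divergence:
D = (4/(1-alpha^2))*(1 - p^((1+a)/2)*q^((1-a)/2) - (1-p)^((1+a)/2)*(1-q)^((1-a)/2)).
alpha = 0.5, p = 0.5, q = 0.3.
e1 = (1+alpha)/2 = 0.75, e2 = (1-alpha)/2 = 0.25.
t1 = p^e1 * q^e2 = 0.5^0.75 * 0.3^0.25 = 0.440056.
t2 = (1-p)^e1 * (1-q)^e2 = 0.5^0.75 * 0.7^0.25 = 0.543879.
4/(1-alpha^2) = 5.333333.
D = 5.333333*(1 - 0.440056 - 0.543879) = 0.0857

0.0857


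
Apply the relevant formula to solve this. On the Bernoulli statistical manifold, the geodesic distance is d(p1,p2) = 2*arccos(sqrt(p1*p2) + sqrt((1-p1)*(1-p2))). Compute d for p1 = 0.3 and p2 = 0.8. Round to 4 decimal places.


Geodesic distance on Bernoulli manifold:
d(p1,p2) = 2*arccos(sqrt(p1*p2) + sqrt((1-p1)*(1-p2))).
sqrt(p1*p2) = sqrt(0.3*0.8) = 0.489898.
sqrt((1-p1)*(1-p2)) = sqrt(0.7*0.2) = 0.374166.
arg = 0.489898 + 0.374166 = 0.864064.
d = 2*arccos(0.864064) = 1.0550

1.0550


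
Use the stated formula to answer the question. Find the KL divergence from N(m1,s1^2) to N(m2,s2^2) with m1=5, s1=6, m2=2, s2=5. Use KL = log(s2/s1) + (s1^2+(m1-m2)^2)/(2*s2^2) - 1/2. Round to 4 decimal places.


KL divergence between normal distributions:
KL = log(s2/s1) + (s1^2 + (m1-m2)^2)/(2*s2^2) - 1/2.
log(5/6) = -0.182322.
(6^2 + (5-2)^2)/(2*5^2) = (36 + 9)/50 = 0.9.
KL = -0.182322 + 0.9 - 0.5 = 0.2177

0.2177


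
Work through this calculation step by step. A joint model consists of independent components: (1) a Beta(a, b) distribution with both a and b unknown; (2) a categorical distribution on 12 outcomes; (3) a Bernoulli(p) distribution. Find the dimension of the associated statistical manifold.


The dimension of a statistical manifold equals the number of free
(independent) real parameters of the model. For a product of independent
blocks the parameter counts add.
- Beta (a, b): 2.
- categorical on 12 outcomes (probabilities sum to 1): 12-1 = 11.
- Bernoulli (p): 1.
Total = 2 + 11 + 1 = 14.
Dimension = 14

14


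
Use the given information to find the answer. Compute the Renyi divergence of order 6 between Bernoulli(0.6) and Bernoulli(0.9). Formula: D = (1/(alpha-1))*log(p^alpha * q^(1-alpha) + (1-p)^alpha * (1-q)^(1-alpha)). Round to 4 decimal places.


Renyi divergence of order alpha between Bernoulli distributions:
D = (1/(alpha-1))*log(p^alpha * q^(1-alpha) + (1-p)^alpha * (1-q)^(1-alpha)).
alpha = 6, p = 0.6, q = 0.9.
p^alpha * q^(1-alpha) = 0.6^6 * 0.9^-5 = 0.079012.
(1-p)^alpha * (1-q)^(1-alpha) = 0.4^6 * 0.1^-5 = 409.6.
sum = 0.079012 + 409.6 = 409.679012.
D = (1/5)*log(409.679012) = 1.2031

1.2031


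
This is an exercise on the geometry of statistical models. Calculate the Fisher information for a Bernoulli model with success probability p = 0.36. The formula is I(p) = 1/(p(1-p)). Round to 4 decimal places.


For Bernoulli(p), Fisher information is I(p) = 1/(p*(1-p)).
p = 0.36, 1-p = 0.64.
p*(1-p) = 0.2304.
I(p) = 1/0.2304 = 4.3403

4.3403


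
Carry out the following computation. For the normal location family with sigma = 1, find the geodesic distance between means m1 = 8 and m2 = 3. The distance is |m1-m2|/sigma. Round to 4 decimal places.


On the fixed-variance normal subfamily, geodesic distance = |m1-m2|/sigma.
|8 - 3| = 5.
sigma = 1.
d = 5/1 = 5.0000

5.0000


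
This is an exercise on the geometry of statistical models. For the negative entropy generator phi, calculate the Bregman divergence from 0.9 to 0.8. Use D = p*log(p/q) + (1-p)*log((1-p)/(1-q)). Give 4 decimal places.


Bregman divergence with negative entropy generator:
D = p*log(p/q) + (1-p)*log((1-p)/(1-q)).
p = 0.9, q = 0.8.
p*log(p/q) = 0.9*log(0.9/0.8) = 0.106005.
(1-p)*log((1-p)/(1-q)) = 0.1*log(0.1/0.2) = -0.069315.
D = 0.106005 + -0.069315 = 0.0367

0.0367


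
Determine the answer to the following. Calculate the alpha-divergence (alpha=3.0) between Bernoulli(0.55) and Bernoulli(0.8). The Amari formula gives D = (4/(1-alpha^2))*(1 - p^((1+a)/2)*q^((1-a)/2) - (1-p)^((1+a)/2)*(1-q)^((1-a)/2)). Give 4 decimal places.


Amari alpha-divergence:
D = (4/(1-alpha^2))*(1 - p^((1+a)/2)*q^((1-a)/2) - (1-p)^((1+a)/2)*(1-q)^((1-a)/2)).
alpha = 3.0, p = 0.55, q = 0.8.
e1 = (1+alpha)/2 = 2.0, e2 = (1-alpha)/2 = -1.0.
t1 = p^e1 * q^e2 = 0.55^2.0 * 0.8^-1.0 = 0.378125.
t2 = (1-p)^e1 * (1-q)^e2 = 0.45^2.0 * 0.2^-1.0 = 1.0125.
4/(1-alpha^2) = -0.5.
D = -0.5*(1 - 0.378125 - 1.0125) = 0.1953

0.1953


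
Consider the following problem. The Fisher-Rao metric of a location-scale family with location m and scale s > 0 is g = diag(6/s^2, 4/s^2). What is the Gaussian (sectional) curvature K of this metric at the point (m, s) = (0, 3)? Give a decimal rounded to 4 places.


The metric has the form g = (A dm^2 + B ds^2)/s^2 with A = 6, B = 4.
Substitute u = sqrt(A/B)*m: g = B*(du^2 + ds^2)/s^2, i.e. B times the
Poincare upper half-plane metric, which has constant Gaussian curvature -1.
Scaling a 2D metric by a constant c divides the Gaussian curvature by c,
so K = -1/B = -1/(4) = -0.2500 everywhere (the point (m, s) = (0, 3) is irrelevant:
the curvature is constant).
The requested Gaussian curvature is K = -0.2500.

-0.2500


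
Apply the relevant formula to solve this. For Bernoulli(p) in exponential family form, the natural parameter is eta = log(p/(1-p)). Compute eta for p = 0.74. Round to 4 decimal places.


Natural parameter for Bernoulli: eta = log(p/(1-p)).
p = 0.74, 1-p = 0.26.
p/(1-p) = 2.846154.
eta = log(2.846154) = 1.0460

1.0460


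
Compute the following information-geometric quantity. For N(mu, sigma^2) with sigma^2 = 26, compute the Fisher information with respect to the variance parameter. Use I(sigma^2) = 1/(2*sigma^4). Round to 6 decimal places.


Fisher information for variance: I(sigma^2) = 1/(2*sigma^4).
sigma^2 = 26, so sigma^4 = 676.
I = 1/(2*676) = 1/1352 = 0.000740

0.000740


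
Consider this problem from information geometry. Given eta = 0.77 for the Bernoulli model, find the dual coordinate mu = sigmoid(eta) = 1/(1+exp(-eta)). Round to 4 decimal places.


Dual coordinate (expectation parameter) for Bernoulli:
mu = 1/(1+exp(-eta)).
eta = 0.77.
exp(-eta) = exp(-0.77) = 0.463013.
mu = 1/(1+0.463013) = 0.6835

0.6835


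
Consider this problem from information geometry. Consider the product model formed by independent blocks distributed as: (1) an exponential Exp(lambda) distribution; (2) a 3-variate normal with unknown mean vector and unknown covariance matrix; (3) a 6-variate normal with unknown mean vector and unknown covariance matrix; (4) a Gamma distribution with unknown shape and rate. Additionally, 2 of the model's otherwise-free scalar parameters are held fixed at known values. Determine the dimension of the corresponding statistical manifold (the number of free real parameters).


The dimension of a statistical manifold equals the number of free
(independent) real parameters of the model. For a product of independent
blocks the parameter counts add.
- exponential (lambda): 1.
- 3-variate normal: 3 (mean) + 3*4/2 = 6 (symmetric covariance) = 9.
- 6-variate normal: 6 (mean) + 6*7/2 = 21 (symmetric covariance) = 27.
- Gamma (shape, rate): 2.
Total = 1 + 9 + 27 + 2 = 39.
2 parameter(s) fixed at known values: 39 - 2 = 37.
Dimension = 37

37


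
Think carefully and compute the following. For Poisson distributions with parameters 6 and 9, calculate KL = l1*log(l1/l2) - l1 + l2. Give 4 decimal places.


KL divergence for Poisson:
KL = l1*log(l1/l2) - l1 + l2.
l1 = 6, l2 = 9.
log(6/9) = -0.405465.
l1*log(l1/l2) = 6 * -0.405465 = -2.432791.
KL = -2.432791 - 6 + 9 = 0.5672

0.5672


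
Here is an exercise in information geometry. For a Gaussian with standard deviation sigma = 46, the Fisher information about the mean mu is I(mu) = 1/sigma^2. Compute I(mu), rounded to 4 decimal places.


The Fisher information for the mean of a normal distribution is I(mu) = 1/sigma^2.
sigma = 46, so sigma^2 = 2116.
I(mu) = 1/2116 = 0.0005

0.0005


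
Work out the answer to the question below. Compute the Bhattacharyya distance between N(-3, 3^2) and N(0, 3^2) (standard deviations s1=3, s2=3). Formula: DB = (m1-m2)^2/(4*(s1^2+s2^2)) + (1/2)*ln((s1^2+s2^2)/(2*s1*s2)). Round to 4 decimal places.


Bhattacharyya distance between two Gaussians:
DB = (m1-m2)^2/(4*(s1^2+s2^2)) + (1/2)*ln((s1^2+s2^2)/(2*s1*s2)).
(m1-m2)^2 = (-3)^2 = 9.
s1^2+s2^2 = 9 + 9 = 18.
term1 = 9/72 = 0.125.
term2 = 0.5*ln(18/18.0) = 0.0.
DB = 0.125 + 0.0 = 0.1250

0.1250


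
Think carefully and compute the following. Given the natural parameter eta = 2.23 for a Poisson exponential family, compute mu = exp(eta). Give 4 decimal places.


Expectation parameter for Poisson exponential family:
mu = exp(eta).
eta = 2.23.
mu = exp(2.23) = 9.2999

9.2999


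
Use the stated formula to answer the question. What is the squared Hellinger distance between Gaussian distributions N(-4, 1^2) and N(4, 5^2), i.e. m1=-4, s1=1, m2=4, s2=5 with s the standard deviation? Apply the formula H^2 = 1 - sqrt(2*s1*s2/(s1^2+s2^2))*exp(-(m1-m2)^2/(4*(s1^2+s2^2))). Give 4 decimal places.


Squared Hellinger distance for Gaussians:
H^2 = 1 - sqrt(2*s1*s2/(s1^2+s2^2)) * exp(-(m1-m2)^2/(4*(s1^2+s2^2))).
s1^2 = 1, s2^2 = 25, s1^2+s2^2 = 26.
sqrt(2*1*5/(26)) = 0.620174.
(m1-m2)^2 = (-8)^2 = 64.
exp(-64/(4*26)) = exp(-0.615385) = 0.540433.
H^2 = 1 - 0.620174*0.540433 = 0.6648

0.6648


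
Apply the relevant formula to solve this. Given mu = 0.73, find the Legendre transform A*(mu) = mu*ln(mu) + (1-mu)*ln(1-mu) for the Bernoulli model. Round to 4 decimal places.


Legendre transform for Bernoulli:
A*(mu) = mu*log(mu) + (1-mu)*log(1-mu).
mu = 0.73, 1-mu = 0.27.
mu*log(mu) = 0.73*log(0.73) = -0.229739.
(1-mu)*log(1-mu) = 0.27*log(0.27) = -0.35352.
A* = -0.229739 + -0.35352 = -0.5833

-0.5833


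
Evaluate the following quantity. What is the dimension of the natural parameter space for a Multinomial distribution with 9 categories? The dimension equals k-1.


Exponential family dimension calculation:
For Multinomial with k=9 categories, dim = k-1 = 8.

8


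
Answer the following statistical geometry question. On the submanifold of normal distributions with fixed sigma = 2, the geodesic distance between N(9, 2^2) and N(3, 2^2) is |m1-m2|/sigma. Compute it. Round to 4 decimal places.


On the fixed-variance normal subfamily, geodesic distance = |m1-m2|/sigma.
|9 - 3| = 6.
sigma = 2.
d = 6/2 = 3.0000

3.0000


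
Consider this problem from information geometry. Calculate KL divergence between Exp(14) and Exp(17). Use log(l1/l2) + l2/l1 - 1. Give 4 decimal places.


KL divergence for exponential family:
KL = log(l1/l2) + l2/l1 - 1.
log(14/17) = -0.194156.
17/14 = 1.214286.
KL = -0.194156 + 1.214286 - 1 = 0.0201

0.0201


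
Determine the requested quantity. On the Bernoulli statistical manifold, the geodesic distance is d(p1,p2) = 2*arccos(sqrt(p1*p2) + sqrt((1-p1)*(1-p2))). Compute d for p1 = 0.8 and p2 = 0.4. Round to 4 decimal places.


Geodesic distance on Bernoulli manifold:
d(p1,p2) = 2*arccos(sqrt(p1*p2) + sqrt((1-p1)*(1-p2))).
sqrt(p1*p2) = sqrt(0.8*0.4) = 0.565685.
sqrt((1-p1)*(1-p2)) = sqrt(0.2*0.6) = 0.34641.
arg = 0.565685 + 0.34641 = 0.912096.
d = 2*arccos(0.912096) = 0.8449

0.8449


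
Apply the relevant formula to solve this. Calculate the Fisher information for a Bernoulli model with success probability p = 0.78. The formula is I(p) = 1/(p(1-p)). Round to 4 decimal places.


For Bernoulli(p), Fisher information is I(p) = 1/(p*(1-p)).
p = 0.78, 1-p = 0.22.
p*(1-p) = 0.1716.
I(p) = 1/0.1716 = 5.8275

5.8275


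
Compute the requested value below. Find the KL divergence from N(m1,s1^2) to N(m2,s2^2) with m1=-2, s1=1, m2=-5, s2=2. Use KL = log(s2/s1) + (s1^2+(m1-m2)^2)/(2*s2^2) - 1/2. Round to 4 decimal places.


KL divergence between normal distributions:
KL = log(s2/s1) + (s1^2 + (m1-m2)^2)/(2*s2^2) - 1/2.
log(2/1) = 0.693147.
(1^2 + (-2--5)^2)/(2*2^2) = (1 + 9)/8 = 1.25.
KL = 0.693147 + 1.25 - 0.5 = 1.4431

1.4431


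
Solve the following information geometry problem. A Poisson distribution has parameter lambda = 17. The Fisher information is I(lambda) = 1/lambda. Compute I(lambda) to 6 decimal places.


Fisher information for Poisson: I(lambda) = 1/lambda.
lambda = 17.
I(lambda) = 1/17 = 0.058824

0.058824


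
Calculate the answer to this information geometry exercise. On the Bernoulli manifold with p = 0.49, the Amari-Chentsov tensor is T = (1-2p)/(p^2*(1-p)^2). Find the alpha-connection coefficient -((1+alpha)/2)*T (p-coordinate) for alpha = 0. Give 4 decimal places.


Skewness (Amari-Chentsov) tensor: T = (1-2p)/(p^2*(1-p)^2).
p = 0.49, 1-2p = 0.02, p^2 = 0.2401, (1-p)^2 = 0.2601.
T = 0.02/(0.2401 * 0.2601) = 0.320256.
In the p-coordinate, Gamma^(alpha) = Gamma^(0) - (alpha/2)*T with Gamma^(0) = (1/2)*g'(p) = -T/2,
so Gamma^(alpha) = -((1+alpha)/2)*T.
alpha = 0, -(1+alpha)/2 = -0.5.
Gamma = -0.5 * 0.320256 = -0.1601

-0.1601


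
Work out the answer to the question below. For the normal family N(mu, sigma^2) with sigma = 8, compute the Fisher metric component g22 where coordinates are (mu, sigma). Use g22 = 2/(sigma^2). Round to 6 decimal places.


For the 2-parameter normal family, the Fisher metric has:
  g11 = 1/sigma^2, g22 = 2/sigma^2.
sigma = 8, sigma^2 = 64.
g22 = 0.031250

0.031250


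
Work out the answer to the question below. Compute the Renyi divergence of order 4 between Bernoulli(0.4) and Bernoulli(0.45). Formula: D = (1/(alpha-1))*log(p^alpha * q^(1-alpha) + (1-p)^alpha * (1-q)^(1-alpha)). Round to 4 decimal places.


Renyi divergence of order alpha between Bernoulli distributions:
D = (1/(alpha-1))*log(p^alpha * q^(1-alpha) + (1-p)^alpha * (1-q)^(1-alpha)).
alpha = 4, p = 0.4, q = 0.45.
p^alpha * q^(1-alpha) = 0.4^4 * 0.45^-3 = 0.280933.
(1-p)^alpha * (1-q)^(1-alpha) = 0.6^4 * 0.55^-3 = 0.778963.
sum = 0.280933 + 0.778963 = 1.059896.
D = (1/3)*log(1.059896) = 0.0194

0.0194


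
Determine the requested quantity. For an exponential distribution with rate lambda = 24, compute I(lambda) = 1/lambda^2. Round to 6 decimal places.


Fisher information for exponential: I(lambda) = 1/lambda^2.
lambda = 24, lambda^2 = 576.
I = 1/576 = 0.001736

0.001736


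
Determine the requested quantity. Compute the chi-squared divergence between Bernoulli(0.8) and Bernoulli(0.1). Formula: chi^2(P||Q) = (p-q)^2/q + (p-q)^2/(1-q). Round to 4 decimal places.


Chi-squared divergence between Bernoulli distributions:
chi^2 = (p-q)^2/q + (p-q)^2/(1-q).
p = 0.8, q = 0.1, p-q = 0.7.
(p-q)^2 = 0.49.
term1 = 0.49/0.1 = 4.9.
term2 = 0.49/0.9 = 0.544444.
chi^2 = 4.9 + 0.544444 = 5.4444

5.4444


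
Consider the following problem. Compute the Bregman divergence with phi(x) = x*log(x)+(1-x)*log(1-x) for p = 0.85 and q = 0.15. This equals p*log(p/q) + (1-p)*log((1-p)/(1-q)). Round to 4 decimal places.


Bregman divergence with negative entropy generator:
D = p*log(p/q) + (1-p)*log((1-p)/(1-q)).
p = 0.85, q = 0.15.
p*log(p/q) = 0.85*log(0.85/0.15) = 1.474411.
(1-p)*log((1-p)/(1-q)) = 0.15*log(0.15/0.85) = -0.26019.
D = 1.474411 + -0.26019 = 1.2142

1.2142


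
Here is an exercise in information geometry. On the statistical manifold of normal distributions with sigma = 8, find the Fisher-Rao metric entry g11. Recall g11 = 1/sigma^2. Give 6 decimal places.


For the 2-parameter normal family, the Fisher metric has:
  g11 = 1/sigma^2, g22 = 2/sigma^2.
sigma = 8, sigma^2 = 64.
g11 = 0.015625

0.015625


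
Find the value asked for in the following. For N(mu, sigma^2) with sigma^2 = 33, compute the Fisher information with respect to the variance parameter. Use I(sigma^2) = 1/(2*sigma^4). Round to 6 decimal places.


Fisher information for variance: I(sigma^2) = 1/(2*sigma^4).
sigma^2 = 33, so sigma^4 = 1089.
I = 1/(2*1089) = 1/2178 = 0.000459

0.000459


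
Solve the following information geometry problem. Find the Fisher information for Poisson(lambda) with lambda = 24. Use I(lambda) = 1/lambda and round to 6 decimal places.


Fisher information for Poisson: I(lambda) = 1/lambda.
lambda = 24.
I(lambda) = 1/24 = 0.041667

0.041667


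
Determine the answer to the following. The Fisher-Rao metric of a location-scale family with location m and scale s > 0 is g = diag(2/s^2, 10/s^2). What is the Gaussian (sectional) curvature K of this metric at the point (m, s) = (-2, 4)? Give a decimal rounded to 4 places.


The metric has the form g = (A dm^2 + B ds^2)/s^2 with A = 2, B = 10.
Substitute u = sqrt(A/B)*m: g = B*(du^2 + ds^2)/s^2, i.e. B times the
Poincare upper half-plane metric, which has constant Gaussian curvature -1.
Scaling a 2D metric by a constant c divides the Gaussian curvature by c,
so K = -1/B = -1/(10) = -0.1000 everywhere (the point (m, s) = (-2, 4) is irrelevant:
the curvature is constant).
The requested Gaussian curvature is K = -0.1000.

-0.1000


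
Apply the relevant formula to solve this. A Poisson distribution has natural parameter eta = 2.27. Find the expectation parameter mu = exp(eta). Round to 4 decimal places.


Expectation parameter for Poisson exponential family:
mu = exp(eta).
eta = 2.27.
mu = exp(2.27) = 9.6794

9.6794


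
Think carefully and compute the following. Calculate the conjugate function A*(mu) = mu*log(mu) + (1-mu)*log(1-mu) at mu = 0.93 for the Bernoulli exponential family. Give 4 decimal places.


Legendre transform for Bernoulli:
A*(mu) = mu*log(mu) + (1-mu)*log(1-mu).
mu = 0.93, 1-mu = 0.07.
mu*log(mu) = 0.93*log(0.93) = -0.067491.
(1-mu)*log(1-mu) = 0.07*log(0.07) = -0.186148.
A* = -0.067491 + -0.186148 = -0.2536

-0.2536


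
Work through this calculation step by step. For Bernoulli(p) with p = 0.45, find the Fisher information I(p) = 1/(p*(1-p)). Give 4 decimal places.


For Bernoulli(p), Fisher information is I(p) = 1/(p*(1-p)).
p = 0.45, 1-p = 0.55.
p*(1-p) = 0.2475.
I(p) = 1/0.2475 = 4.0404

4.0404


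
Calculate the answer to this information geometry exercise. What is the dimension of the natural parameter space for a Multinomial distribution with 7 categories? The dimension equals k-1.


Exponential family dimension calculation:
For Multinomial with k=7 categories, dim = k-1 = 6.

6


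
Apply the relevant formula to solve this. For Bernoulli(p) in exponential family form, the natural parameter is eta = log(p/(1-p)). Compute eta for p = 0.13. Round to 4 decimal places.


Natural parameter for Bernoulli: eta = log(p/(1-p)).
p = 0.13, 1-p = 0.87.
p/(1-p) = 0.149425.
eta = log(0.149425) = -1.9010

-1.9010


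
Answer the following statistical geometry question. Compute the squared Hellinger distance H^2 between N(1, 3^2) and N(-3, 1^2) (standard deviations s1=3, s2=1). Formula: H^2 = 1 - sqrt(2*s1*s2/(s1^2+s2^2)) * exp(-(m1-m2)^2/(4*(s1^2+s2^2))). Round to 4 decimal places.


Squared Hellinger distance for Gaussians:
H^2 = 1 - sqrt(2*s1*s2/(s1^2+s2^2)) * exp(-(m1-m2)^2/(4*(s1^2+s2^2))).
s1^2 = 9, s2^2 = 1, s1^2+s2^2 = 10.
sqrt(2*3*1/(10)) = 0.774597.
(m1-m2)^2 = (4)^2 = 16.
exp(-16/(4*10)) = exp(-0.4) = 0.67032.
H^2 = 1 - 0.774597*0.67032 = 0.4808

0.4808


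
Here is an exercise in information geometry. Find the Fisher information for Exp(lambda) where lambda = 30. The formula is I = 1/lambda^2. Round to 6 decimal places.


Fisher information for exponential: I(lambda) = 1/lambda^2.
lambda = 30, lambda^2 = 900.
I = 1/900 = 0.001111

0.001111


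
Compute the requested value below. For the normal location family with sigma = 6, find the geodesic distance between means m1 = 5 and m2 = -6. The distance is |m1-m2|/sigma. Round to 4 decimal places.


On the fixed-variance normal subfamily, geodesic distance = |m1-m2|/sigma.
|5 - -6| = 11.
sigma = 6.
d = 11/6 = 1.8333

1.8333


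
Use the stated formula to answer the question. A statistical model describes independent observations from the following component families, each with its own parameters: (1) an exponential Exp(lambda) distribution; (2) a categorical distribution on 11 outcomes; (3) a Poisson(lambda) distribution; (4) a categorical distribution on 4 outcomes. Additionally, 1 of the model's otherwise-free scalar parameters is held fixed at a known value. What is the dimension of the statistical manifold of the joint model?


The dimension of a statistical manifold equals the number of free
(independent) real parameters of the model. For a product of independent
blocks the parameter counts add.
- exponential (lambda): 1.
- categorical on 11 outcomes (probabilities sum to 1): 11-1 = 10.
- Poisson (lambda): 1.
- categorical on 4 outcomes (probabilities sum to 1): 4-1 = 3.
Total = 1 + 10 + 1 + 3 = 15.
1 parameter(s) fixed at known values: 15 - 1 = 14.
Dimension = 14

14


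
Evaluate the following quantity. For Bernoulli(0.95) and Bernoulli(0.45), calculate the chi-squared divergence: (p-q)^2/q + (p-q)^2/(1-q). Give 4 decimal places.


Chi-squared divergence between Bernoulli distributions:
chi^2 = (p-q)^2/q + (p-q)^2/(1-q).
p = 0.95, q = 0.45, p-q = 0.5.
(p-q)^2 = 0.25.
term1 = 0.25/0.45 = 0.555556.
term2 = 0.25/0.55 = 0.454545.
chi^2 = 0.555556 + 0.454545 = 1.0101

1.0101


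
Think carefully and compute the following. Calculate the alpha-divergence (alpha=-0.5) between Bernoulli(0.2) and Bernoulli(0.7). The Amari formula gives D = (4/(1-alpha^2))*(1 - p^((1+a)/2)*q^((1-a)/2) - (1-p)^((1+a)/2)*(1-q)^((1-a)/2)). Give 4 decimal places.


Amari alpha-divergence:
D = (4/(1-alpha^2))*(1 - p^((1+a)/2)*q^((1-a)/2) - (1-p)^((1+a)/2)*(1-q)^((1-a)/2)).
alpha = -0.5, p = 0.2, q = 0.7.
e1 = (1+alpha)/2 = 0.25, e2 = (1-alpha)/2 = 0.75.
t1 = p^e1 * q^e2 = 0.2^0.25 * 0.7^0.75 = 0.511777.
t2 = (1-p)^e1 * (1-q)^e2 = 0.8^0.25 * 0.3^0.75 = 0.383366.
4/(1-alpha^2) = 5.333333.
D = 5.333333*(1 - 0.511777 - 0.383366) = 0.5592

0.5592


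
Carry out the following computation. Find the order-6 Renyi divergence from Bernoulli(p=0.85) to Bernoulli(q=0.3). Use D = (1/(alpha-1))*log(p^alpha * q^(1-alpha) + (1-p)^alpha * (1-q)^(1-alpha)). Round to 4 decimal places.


Renyi divergence of order alpha between Bernoulli distributions:
D = (1/(alpha-1))*log(p^alpha * q^(1-alpha) + (1-p)^alpha * (1-q)^(1-alpha)).
alpha = 6, p = 0.85, q = 0.3.
p^alpha * q^(1-alpha) = 0.85^6 * 0.3^-5 = 155.205562.
(1-p)^alpha * (1-q)^(1-alpha) = 0.15^6 * 0.7^-5 = 6.8e-05.
sum = 155.205562 + 6.8e-05 = 155.20563.
D = (1/5)*log(155.20563) = 1.0090

1.0090


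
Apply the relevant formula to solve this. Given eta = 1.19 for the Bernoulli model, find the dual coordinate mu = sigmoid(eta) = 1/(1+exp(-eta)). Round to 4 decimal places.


Dual coordinate (expectation parameter) for Bernoulli:
mu = 1/(1+exp(-eta)).
eta = 1.19.
exp(-eta) = exp(-1.19) = 0.304221.
mu = 1/(1+0.304221) = 0.7667

0.7667
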